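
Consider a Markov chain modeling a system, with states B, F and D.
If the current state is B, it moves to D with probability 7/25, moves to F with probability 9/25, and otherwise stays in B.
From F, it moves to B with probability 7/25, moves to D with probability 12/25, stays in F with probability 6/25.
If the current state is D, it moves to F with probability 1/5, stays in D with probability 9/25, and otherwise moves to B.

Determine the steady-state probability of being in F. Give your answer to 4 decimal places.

0.2696

Let the stationary distribution be π with π = πP and π_1 + π_2 + π_3 = 1.
π_1 = 0.36·π_1 + 0.28·π_2 + 0.44·π_3
π_2 = 0.36·π_1 + 0.24·π_2 + 0.2·π_3
Solving with the normalization constraint gives π = (0.3675, 0.2696, 0.3630).
So the stationary probability of F is 0.2696.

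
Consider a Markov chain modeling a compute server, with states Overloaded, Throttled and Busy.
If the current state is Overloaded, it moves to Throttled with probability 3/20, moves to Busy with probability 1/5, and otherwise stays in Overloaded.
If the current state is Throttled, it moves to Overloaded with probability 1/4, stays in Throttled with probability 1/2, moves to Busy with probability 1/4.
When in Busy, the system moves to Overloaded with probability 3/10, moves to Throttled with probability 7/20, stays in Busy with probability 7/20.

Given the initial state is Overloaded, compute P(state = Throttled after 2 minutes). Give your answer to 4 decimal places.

0.2425

Sum over the intermediate state after 1 minute:
P = P(Overloaded→Overloaded)·P(Overloaded→Throttled) + P(Overloaded→Throttled)·P(Throttled→Throttled) + P(Overloaded→Busy)·P(Busy→Throttled)
  = 0.65×0.15 + 0.15×0.5 + 0.2×0.35
  = 0.0975 + 0.0750 + 0.0700 = 0.2425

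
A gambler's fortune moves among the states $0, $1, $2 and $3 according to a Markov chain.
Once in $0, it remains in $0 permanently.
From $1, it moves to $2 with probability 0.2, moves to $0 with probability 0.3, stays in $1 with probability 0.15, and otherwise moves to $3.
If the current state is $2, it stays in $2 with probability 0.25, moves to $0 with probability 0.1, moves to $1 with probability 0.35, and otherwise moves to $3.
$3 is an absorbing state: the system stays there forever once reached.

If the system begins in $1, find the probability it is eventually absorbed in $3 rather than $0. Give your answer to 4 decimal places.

Let h(s) be the probability of absorption at $3 starting from transient state s. Then h($3) = 1 and h($0) = 0. By first-step analysis:
h($1) = 0.3·0 + 0.15·h($1) + 0.2·h($2) + 0.35·1
h($2) = 0.1·0 + 0.35·h($1) + 0.25·h($2) + 0.3·1
Solving: h($1) = 0.5683, h($2) = 0.6652.
Starting from $1, the probability is 0.5683.

0.5683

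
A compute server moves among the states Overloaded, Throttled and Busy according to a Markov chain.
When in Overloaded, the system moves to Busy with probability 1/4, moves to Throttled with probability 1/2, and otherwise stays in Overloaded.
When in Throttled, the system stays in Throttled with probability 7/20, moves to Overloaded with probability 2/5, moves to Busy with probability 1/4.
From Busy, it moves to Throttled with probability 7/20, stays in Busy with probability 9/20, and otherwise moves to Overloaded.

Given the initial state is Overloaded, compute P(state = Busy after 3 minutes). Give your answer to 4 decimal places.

Propagate the distribution vector 3 minutes from Overloaded.
After 0 minutes: (1.0000, 0.0000, 0.0000)
After 1 minute: (0.2500, 0.5000, 0.2500)
After 2 minutes: (0.3125, 0.3875, 0.3000)
After 3 minutes: (0.2931, 0.3969, 0.3100)
P(in Busy after 3 minutes) = 0.3100

0.3100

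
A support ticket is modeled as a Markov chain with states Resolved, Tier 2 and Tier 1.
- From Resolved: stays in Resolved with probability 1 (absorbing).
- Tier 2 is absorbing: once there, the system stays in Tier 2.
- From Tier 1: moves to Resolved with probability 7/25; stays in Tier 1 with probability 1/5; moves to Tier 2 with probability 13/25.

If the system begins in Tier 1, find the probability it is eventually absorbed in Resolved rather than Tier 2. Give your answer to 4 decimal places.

Let h(s) be the probability of absorption at Resolved starting from transient state s. Then h(Resolved) = 1 and h(Tier 2) = 0. By first-step analysis:
h(Tier 1) = 0.28·1 + 0.52·0 + 0.2·h(Tier 1)
Solving: h(Tier 1) = 0.3500.
Starting from Tier 1, the probability is 0.3500.

0.3500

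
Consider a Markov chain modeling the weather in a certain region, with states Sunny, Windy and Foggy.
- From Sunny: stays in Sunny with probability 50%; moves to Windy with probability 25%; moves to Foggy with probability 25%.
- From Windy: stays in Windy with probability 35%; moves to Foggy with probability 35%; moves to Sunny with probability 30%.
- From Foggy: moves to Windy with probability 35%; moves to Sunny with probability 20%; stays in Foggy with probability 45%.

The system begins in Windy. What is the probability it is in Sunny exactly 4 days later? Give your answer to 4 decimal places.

Propagate the distribution vector 4 days from Windy.
After 0 days: (0.0000, 1.0000, 0.0000)
After 1 day: (0.3000, 0.3500, 0.3500)
After 2 days: (0.3250, 0.3200, 0.3550)
After 3 days: (0.3295, 0.3175, 0.3530)
After 4 days: (0.3306, 0.3171, 0.3524)
P(in Sunny after 4 days) = 0.3306

0.3306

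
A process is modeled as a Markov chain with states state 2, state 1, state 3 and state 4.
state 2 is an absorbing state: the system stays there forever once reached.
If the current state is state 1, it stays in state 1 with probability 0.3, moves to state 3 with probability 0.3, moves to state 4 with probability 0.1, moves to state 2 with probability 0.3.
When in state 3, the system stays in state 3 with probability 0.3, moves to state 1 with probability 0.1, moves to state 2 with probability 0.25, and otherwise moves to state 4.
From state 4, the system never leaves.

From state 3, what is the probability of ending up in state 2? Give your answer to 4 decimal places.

Let h(s) be the probability of absorption at state 2 starting from transient state s. Then h(state 2) = 1 and h(state 4) = 0. By first-step analysis:
h(state 1) = 0.3·1 + 0.3·h(state 1) + 0.3·h(state 3) + 0.1·0
h(state 3) = 0.25·1 + 0.1·h(state 1) + 0.3·h(state 3) + 0.35·0
Solving: h(state 1) = 0.6196, h(state 3) = 0.4457.
Starting from state 3, the probability is 0.4457.

0.4457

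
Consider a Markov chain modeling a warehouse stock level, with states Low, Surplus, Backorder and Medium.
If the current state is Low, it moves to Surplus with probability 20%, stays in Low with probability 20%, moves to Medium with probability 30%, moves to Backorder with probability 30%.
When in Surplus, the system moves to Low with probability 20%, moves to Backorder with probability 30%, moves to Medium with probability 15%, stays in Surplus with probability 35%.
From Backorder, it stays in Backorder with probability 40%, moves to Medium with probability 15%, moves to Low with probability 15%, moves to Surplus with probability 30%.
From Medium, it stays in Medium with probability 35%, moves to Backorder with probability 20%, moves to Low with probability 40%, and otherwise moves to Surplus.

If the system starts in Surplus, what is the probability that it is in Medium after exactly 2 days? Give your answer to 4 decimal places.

0.2100

Propagate the distribution vector 2 days from Surplus.
After 0 days: (0.0000, 1.0000, 0.0000, 0.0000)
After 1 day: (0.2000, 0.3500, 0.3000, 0.1500)
After 2 days: (0.2150, 0.2600, 0.3150, 0.2100)
P(in Medium after 2 days) = 0.2100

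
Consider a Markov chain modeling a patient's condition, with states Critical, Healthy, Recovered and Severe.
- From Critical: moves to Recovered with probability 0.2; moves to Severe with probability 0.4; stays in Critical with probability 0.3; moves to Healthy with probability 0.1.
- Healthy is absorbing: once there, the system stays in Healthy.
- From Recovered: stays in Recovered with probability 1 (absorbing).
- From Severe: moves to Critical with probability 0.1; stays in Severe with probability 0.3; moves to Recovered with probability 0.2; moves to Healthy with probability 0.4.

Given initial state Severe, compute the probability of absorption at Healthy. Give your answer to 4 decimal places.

Let h(s) be the probability of absorption at Healthy starting from transient state s. Then h(Healthy) = 1 and h(Recovered) = 0. By first-step analysis:
h(Critical) = 0.3·h(Critical) + 0.1·1 + 0.2·0 + 0.4·h(Severe)
h(Severe) = 0.1·h(Critical) + 0.4·1 + 0.2·0 + 0.3·h(Severe)
Solving: h(Critical) = 0.5111, h(Severe) = 0.6444.
Starting from Severe, the probability is 0.6444.

0.6444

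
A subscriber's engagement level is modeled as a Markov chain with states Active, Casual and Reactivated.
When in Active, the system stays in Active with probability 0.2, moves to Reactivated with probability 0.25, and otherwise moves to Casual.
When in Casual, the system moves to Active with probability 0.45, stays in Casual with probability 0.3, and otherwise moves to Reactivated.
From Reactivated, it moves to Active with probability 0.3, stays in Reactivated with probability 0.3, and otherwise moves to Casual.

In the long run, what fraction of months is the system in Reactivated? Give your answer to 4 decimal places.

Let the stationary distribution be π with π = πP and π_1 + π_2 + π_3 = 1.
π_1 = 0.2·π_1 + 0.45·π_2 + 0.3·π_3
π_2 = 0.55·π_1 + 0.3·π_2 + 0.4·π_3
Solving with the normalization constraint gives π = (0.3284, 0.4084, 0.2632).
So the stationary probability of Reactivated is 0.2632.

0.2632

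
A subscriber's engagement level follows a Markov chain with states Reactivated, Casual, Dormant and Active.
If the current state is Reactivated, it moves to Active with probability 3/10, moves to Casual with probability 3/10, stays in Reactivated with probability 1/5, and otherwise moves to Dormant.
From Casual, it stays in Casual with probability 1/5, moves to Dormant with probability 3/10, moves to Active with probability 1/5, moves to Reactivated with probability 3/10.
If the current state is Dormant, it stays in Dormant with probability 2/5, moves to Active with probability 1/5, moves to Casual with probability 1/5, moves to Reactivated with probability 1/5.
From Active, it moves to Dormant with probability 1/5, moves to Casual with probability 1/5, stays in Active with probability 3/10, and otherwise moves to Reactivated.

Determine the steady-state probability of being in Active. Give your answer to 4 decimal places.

0.2497

Let the stationary distribution be π with π = πP and π_1 + π_2 + π_3 + π_4 = 1.
π_1 = 0.2·π_1 + 0.3·π_2 + 0.2·π_3 + 0.3·π_4
π_2 = 0.3·π_1 + 0.2·π_2 + 0.2·π_3 + 0.2·π_4
π_3 = 0.2·π_1 + 0.3·π_2 + 0.4·π_3 + 0.2·π_4
Solving with the normalization constraint gives π = (0.2474, 0.2247, 0.2781, 0.2497).
So the stationary probability of Active is 0.2497.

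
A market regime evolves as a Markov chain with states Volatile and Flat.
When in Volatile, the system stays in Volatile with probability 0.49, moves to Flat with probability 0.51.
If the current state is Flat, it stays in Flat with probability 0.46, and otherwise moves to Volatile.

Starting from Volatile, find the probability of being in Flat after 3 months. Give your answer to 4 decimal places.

0.4858

Propagate the distribution vector 3 months from Volatile.
After 0 months: (1.0000, 0.0000)
After 1 month: (0.4900, 0.5100)
After 2 months: (0.5155, 0.4845)
After 3 months: (0.5142, 0.4858)
P(in Flat after 3 months) = 0.4858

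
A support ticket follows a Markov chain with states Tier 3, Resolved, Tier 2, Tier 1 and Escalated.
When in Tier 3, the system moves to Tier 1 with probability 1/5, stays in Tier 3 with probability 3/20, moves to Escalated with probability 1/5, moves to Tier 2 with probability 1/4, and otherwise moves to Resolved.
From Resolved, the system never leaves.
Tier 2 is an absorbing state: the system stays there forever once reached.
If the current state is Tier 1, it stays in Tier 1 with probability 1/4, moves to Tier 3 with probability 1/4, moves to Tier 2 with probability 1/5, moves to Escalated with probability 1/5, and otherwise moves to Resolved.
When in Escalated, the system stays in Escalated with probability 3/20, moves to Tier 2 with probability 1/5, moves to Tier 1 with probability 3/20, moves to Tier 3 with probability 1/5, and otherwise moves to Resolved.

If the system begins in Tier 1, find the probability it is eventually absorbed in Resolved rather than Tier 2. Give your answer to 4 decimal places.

0.4313

Let h(s) be the probability of absorption at Resolved starting from transient state s. Then h(Resolved) = 1 and h(Tier 2) = 0. By first-step analysis:
h(Tier 3) = 0.15·h(Tier 3) + 0.2·1 + 0.25·0 + 0.2·h(Tier 1) + 0.2·h(Escalated)
h(Tier 1) = 0.25·h(Tier 3) + 0.1·1 + 0.2·0 + 0.25·h(Tier 1) + 0.2·h(Escalated)
h(Escalated) = 0.2·h(Tier 3) + 0.3·1 + 0.2·0 + 0.15·h(Tier 1) + 0.15·h(Escalated)
Solving: h(Tier 3) = 0.4634, h(Tier 1) = 0.4313, h(Escalated) = 0.5381.
Starting from Tier 1, the probability is 0.4313.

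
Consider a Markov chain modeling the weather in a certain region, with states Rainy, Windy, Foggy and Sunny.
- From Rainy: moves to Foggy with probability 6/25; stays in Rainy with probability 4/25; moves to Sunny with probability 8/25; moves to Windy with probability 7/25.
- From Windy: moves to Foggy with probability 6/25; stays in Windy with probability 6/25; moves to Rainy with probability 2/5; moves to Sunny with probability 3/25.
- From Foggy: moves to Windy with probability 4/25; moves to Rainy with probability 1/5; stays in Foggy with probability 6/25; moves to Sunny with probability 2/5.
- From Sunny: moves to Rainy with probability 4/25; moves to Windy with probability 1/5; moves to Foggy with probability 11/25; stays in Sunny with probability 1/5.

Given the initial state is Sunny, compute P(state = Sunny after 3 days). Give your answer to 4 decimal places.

0.2668

Propagate the distribution vector 3 days from Sunny.
After 0 days: (0.0000, 0.0000, 0.0000, 1.0000)
After 1 day: (0.1600, 0.2000, 0.4400, 0.2000)
After 2 days: (0.2256, 0.2032, 0.2800, 0.2912)
After 3 days: (0.2200, 0.2150, 0.2982, 0.2668)
P(in Sunny after 3 days) = 0.2668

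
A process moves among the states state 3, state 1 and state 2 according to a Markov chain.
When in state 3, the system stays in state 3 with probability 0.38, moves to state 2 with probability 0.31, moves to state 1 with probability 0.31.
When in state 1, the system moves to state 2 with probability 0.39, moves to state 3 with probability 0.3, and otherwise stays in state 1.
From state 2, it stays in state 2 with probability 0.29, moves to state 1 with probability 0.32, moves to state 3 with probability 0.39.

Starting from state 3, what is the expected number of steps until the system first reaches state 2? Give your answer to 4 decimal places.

Let t(s) be the expected number of steps to first reach state 2 from state s, with t(state 2) = 0. Conditioning on the first step:
t(state 3) = 1 + 0.38·t(state 3) + 0.31·t(state 1)
t(state 1) = 1 + 0.3·t(state 3) + 0.31·t(state 1)
Solving: t(state 3) = 2.9869, t(state 1) = 2.7479.
Expected steps from state 3 to state 2: 2.9869.

2.9869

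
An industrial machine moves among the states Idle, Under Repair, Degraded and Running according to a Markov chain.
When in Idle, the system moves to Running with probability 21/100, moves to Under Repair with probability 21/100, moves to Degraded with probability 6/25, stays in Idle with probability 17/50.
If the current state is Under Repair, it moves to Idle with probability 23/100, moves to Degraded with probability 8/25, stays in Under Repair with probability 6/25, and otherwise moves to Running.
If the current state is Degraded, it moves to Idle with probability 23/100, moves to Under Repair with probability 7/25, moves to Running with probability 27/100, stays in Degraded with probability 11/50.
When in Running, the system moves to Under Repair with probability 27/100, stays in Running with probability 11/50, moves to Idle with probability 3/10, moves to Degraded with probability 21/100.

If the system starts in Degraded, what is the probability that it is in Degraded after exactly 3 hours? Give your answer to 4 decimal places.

0.2482

Propagate the distribution vector 3 hours from Degraded.
After 0 hours: (0.0000, 0.0000, 1.0000, 0.0000)
After 1 hour: (0.2300, 0.2800, 0.2200, 0.2700)
After 2 hours: (0.2742, 0.2500, 0.2499, 0.2259)
After 3 hours: (0.2760, 0.2485, 0.2482, 0.2273)
P(in Degraded after 3 hours) = 0.2482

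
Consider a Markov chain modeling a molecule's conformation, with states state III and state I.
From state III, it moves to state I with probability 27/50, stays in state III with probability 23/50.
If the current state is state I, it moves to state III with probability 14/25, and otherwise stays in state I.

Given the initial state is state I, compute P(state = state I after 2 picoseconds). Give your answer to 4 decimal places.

0.4960

Sum over the intermediate state after 1 picosecond:
P = P(state I→state III)·P(state III→state I) + P(state I→state I)·P(state I→state I)
  = 0.56×0.54 + 0.44×0.44
  = 0.3024 + 0.1936 = 0.4960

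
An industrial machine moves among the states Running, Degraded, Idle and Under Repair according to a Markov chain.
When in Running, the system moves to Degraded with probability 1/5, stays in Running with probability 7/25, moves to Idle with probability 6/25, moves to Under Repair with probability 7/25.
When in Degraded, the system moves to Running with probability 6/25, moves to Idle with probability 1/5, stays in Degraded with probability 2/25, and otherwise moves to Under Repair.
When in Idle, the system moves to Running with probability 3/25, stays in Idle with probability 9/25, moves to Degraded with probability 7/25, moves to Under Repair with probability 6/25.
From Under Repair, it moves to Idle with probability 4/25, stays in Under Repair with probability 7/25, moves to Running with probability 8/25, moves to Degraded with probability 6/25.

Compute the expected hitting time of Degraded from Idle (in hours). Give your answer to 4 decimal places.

Let t(s) be the expected number of hours to first reach Degraded from state s, with t(Degraded) = 0. Conditioning on the first hour:
t(Running) = 1 + 0.28·t(Running) + 0.24·t(Idle) + 0.28·t(Under Repair)
t(Idle) = 1 + 0.12·t(Running) + 0.36·t(Idle) + 0.24·t(Under Repair)
t(Under Repair) = 1 + 0.32·t(Running) + 0.16·t(Idle) + 0.28·t(Under Repair)
Solving: t(Running) = 4.3354, t(Idle) = 3.9478, t(Under Repair) = 4.1930.
Expected hours from Idle to Degraded: 3.9478.

3.9478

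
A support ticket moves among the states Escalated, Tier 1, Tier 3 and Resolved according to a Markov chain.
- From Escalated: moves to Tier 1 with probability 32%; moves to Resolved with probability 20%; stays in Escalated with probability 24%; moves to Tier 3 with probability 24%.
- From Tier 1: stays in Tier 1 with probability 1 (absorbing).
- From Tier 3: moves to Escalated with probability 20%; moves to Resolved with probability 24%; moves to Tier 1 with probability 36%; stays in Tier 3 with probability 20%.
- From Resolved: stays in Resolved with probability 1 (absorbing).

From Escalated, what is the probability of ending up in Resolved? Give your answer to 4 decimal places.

0.3886

Let h(s) be the probability of absorption at Resolved starting from transient state s. Then h(Resolved) = 1 and h(Tier 1) = 0. By first-step analysis:
h(Escalated) = 0.24·h(Escalated) + 0.32·0 + 0.24·h(Tier 3) + 0.2·1
h(Tier 3) = 0.2·h(Escalated) + 0.36·0 + 0.2·h(Tier 3) + 0.24·1
Solving: h(Escalated) = 0.3886, h(Tier 3) = 0.3971.
Starting from Escalated, the probability is 0.3886.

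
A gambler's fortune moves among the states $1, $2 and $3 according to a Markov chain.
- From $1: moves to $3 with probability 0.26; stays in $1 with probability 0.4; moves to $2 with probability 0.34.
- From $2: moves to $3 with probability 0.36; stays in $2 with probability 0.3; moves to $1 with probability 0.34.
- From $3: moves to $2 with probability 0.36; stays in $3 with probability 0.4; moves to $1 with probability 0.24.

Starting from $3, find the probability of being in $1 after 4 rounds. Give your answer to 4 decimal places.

0.3252

Propagate the distribution vector 4 rounds from $3.
After 0 rounds: (0.0000, 0.0000, 1.0000)
After 1 round: (0.2400, 0.3600, 0.4000)
After 2 rounds: (0.3144, 0.3336, 0.3520)
After 3 rounds: (0.3237, 0.3337, 0.3426)
After 4 rounds: (0.3252, 0.3335, 0.3413)
P(in $1 after 4 rounds) = 0.3252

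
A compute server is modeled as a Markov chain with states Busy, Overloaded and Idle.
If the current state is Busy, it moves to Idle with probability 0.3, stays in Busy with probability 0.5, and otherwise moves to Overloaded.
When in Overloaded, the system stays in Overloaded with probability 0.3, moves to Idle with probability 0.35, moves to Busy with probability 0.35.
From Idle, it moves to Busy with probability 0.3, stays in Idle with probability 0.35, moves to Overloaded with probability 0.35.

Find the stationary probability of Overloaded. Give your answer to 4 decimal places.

Let the stationary distribution be π with π = πP and π_1 + π_2 + π_3 = 1.
π_1 = 0.5·π_1 + 0.35·π_2 + 0.3·π_3
π_2 = 0.2·π_1 + 0.3·π_2 + 0.35·π_3
Solving with the normalization constraint gives π = (0.3923, 0.2773, 0.3304).
So the stationary probability of Overloaded is 0.2773.

0.2773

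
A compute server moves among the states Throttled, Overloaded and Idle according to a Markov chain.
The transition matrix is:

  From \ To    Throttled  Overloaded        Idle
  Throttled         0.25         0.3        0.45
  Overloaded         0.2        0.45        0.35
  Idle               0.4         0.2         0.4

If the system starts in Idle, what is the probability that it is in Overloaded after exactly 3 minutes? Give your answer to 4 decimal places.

0.3025

Propagate the distribution vector 3 minutes from Idle.
After 0 minutes: (0.0000, 0.0000, 1.0000)
After 1 minute: (0.4000, 0.2000, 0.4000)
After 2 minutes: (0.3000, 0.2900, 0.4100)
After 3 minutes: (0.2970, 0.3025, 0.4005)
P(in Overloaded after 3 minutes) = 0.3025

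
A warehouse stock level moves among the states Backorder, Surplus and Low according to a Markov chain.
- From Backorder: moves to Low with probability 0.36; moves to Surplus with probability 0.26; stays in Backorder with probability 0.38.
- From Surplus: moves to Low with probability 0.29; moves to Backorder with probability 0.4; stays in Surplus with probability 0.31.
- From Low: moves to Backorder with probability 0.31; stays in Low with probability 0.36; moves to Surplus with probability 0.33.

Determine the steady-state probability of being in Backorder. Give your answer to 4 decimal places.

Let the stationary distribution be π with π = πP and π_1 + π_2 + π_3 = 1.
π_1 = 0.38·π_1 + 0.4·π_2 + 0.31·π_3
π_2 = 0.26·π_1 + 0.31·π_2 + 0.33·π_3
Solving with the normalization constraint gives π = (0.3622, 0.2987, 0.3391).
So the stationary probability of Backorder is 0.3622.

0.3622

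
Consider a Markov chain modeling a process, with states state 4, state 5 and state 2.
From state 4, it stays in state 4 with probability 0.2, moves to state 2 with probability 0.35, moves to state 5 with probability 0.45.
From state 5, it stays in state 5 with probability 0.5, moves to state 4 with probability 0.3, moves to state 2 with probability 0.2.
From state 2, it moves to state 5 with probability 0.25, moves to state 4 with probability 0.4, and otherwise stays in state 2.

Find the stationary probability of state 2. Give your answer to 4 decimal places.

Let the stationary distribution be π with π = πP and π_1 + π_2 + π_3 = 1.
π_1 = 0.2·π_1 + 0.3·π_2 + 0.4·π_3
π_2 = 0.45·π_1 + 0.5·π_2 + 0.25·π_3
Solving with the normalization constraint gives π = (0.2989, 0.4130, 0.2880).
So the stationary probability of state 2 is 0.2880.

0.2880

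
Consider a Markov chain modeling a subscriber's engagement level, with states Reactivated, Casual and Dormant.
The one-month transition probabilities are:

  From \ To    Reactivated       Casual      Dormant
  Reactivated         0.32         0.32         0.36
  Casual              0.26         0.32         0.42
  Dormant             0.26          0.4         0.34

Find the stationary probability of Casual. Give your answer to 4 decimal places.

0.3499

Let the stationary distribution be π with π = πP and π_1 + π_2 + π_3 = 1.
π_1 = 0.32·π_1 + 0.26·π_2 + 0.26·π_3
π_2 = 0.32·π_1 + 0.32·π_2 + 0.4·π_3
Solving with the normalization constraint gives π = (0.2766, 0.3499, 0.3735).
So the stationary probability of Casual is 0.3499.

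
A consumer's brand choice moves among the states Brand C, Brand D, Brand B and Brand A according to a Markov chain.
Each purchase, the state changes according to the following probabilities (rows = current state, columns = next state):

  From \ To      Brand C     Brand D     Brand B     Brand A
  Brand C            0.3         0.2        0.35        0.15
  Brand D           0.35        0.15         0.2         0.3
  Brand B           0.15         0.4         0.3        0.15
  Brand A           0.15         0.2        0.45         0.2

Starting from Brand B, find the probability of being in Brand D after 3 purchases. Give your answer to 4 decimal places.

0.2460

Propagate the distribution vector 3 purchases from Brand B.
After 0 purchases: (0.0000, 0.0000, 1.0000, 0.0000)
After 1 purchase: (0.1500, 0.4000, 0.3000, 0.1500)
After 2 purchases: (0.2525, 0.2400, 0.2900, 0.2175)
After 3 purchases: (0.2359, 0.2460, 0.3213, 0.1969)
P(in Brand D after 3 purchases) = 0.2460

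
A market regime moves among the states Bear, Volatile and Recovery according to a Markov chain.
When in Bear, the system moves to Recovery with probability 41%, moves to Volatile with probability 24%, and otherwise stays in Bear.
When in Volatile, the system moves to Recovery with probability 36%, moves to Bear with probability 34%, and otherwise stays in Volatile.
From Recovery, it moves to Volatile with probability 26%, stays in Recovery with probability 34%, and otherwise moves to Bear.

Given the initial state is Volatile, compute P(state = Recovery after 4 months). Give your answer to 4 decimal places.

Propagate the distribution vector 4 months from Volatile.
After 0 months: (0.0000, 1.0000, 0.0000)
After 1 month: (0.3400, 0.3000, 0.3600)
After 2 months: (0.3650, 0.2652, 0.3698)
After 3 months: (0.3658, 0.2633, 0.3709)
After 4 months: (0.3659, 0.2632, 0.3709)
P(in Recovery after 4 months) = 0.3709

0.3709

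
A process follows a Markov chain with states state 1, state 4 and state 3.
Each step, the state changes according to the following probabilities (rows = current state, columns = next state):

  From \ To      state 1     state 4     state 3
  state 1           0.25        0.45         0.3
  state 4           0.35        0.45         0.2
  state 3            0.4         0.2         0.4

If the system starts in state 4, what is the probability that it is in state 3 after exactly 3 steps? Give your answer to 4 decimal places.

Propagate the distribution vector 3 steps from state 4.
After 0 steps: (0.0000, 1.0000, 0.0000)
After 1 step: (0.3500, 0.4500, 0.2000)
After 2 steps: (0.3250, 0.4000, 0.2750)
After 3 steps: (0.3313, 0.3813, 0.2875)
P(in state 3 after 3 steps) = 0.2875

0.2875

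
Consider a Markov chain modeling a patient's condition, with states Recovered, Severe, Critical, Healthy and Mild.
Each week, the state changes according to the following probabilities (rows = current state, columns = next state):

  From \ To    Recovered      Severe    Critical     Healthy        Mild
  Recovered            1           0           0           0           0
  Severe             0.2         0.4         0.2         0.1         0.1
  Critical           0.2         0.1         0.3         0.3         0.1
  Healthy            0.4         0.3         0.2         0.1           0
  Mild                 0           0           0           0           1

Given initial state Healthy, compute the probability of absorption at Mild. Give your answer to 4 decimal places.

Let h(s) be the probability of absorption at Mild starting from transient state s. Then h(Mild) = 1 and h(Recovered) = 0. By first-step analysis:
h(Severe) = 0.2·0 + 0.4·h(Severe) + 0.2·h(Critical) + 0.1·h(Healthy) + 0.1·1
h(Critical) = 0.2·0 + 0.1·h(Severe) + 0.3·h(Critical) + 0.3·h(Healthy) + 0.1·1
h(Healthy) = 0.4·0 + 0.3·h(Severe) + 0.2·h(Critical) + 0.1·h(Healthy)
Solving: h(Severe) = 0.2721, h(Critical) = 0.2438, h(Healthy) = 0.1449.
Starting from Healthy, the probability is 0.1449.

0.1449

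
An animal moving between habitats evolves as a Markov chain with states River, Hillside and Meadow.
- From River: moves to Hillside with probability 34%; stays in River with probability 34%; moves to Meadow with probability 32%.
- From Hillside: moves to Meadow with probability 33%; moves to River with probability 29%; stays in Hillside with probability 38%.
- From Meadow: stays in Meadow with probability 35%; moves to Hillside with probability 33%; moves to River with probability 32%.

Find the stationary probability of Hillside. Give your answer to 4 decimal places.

0.3507

Let the stationary distribution be π with π = πP and π_1 + π_2 + π_3 = 1.
π_1 = 0.34·π_1 + 0.29·π_2 + 0.32·π_3
π_2 = 0.34·π_1 + 0.38·π_2 + 0.33·π_3
Solving with the normalization constraint gives π = (0.3158, 0.3507, 0.3335).
So the stationary probability of Hillside is 0.3507.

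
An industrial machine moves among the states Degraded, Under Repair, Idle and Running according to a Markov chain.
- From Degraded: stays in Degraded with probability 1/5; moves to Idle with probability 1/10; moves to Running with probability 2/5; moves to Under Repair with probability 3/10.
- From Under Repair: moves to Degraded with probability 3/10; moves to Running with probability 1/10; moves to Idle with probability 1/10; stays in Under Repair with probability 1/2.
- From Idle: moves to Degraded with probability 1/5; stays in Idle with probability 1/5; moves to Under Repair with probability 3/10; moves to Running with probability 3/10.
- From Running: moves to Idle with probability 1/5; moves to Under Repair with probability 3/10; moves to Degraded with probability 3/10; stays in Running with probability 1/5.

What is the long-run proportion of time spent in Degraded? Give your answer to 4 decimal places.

Let the stationary distribution be π with π = πP and π_1 + π_2 + π_3 + π_4 = 1.
π_1 = 0.2·π_1 + 0.3·π_2 + 0.2·π_3 + 0.3·π_4
π_2 = 0.3·π_1 + 0.5·π_2 + 0.3·π_3 + 0.3·π_4
π_3 = 0.1·π_1 + 0.1·π_2 + 0.2·π_3 + 0.2·π_4
Solving with the normalization constraint gives π = (0.2603, 0.3750, 0.1365, 0.2282).
So the stationary probability of Degraded is 0.2603.

0.2603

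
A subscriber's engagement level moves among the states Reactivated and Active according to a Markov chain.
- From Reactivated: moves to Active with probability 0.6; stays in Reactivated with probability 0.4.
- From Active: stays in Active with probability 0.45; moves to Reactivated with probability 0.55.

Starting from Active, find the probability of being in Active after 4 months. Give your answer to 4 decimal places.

0.5220

Propagate the distribution vector 4 months from Active.
After 0 months: (0.0000, 1.0000)
After 1 month: (0.5500, 0.4500)
After 2 months: (0.4675, 0.5325)
After 3 months: (0.4799, 0.5201)
After 4 months: (0.4780, 0.5220)
P(in Active after 4 months) = 0.5220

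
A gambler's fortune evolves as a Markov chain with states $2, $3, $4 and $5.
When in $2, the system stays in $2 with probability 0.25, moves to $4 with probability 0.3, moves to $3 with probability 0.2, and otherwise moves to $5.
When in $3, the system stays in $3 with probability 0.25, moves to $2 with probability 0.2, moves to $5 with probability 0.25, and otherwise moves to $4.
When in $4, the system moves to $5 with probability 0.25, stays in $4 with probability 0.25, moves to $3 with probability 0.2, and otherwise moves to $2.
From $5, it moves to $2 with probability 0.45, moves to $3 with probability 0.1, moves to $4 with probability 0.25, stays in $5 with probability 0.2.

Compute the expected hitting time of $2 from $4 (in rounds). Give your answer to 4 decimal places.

Let t(s) be the expected number of rounds to first reach $2 from state s, with t($2) = 0. Conditioning on the first round:
t($3) = 1 + 0.25·t($3) + 0.3·t($4) + 0.25·t($5)
t($4) = 1 + 0.2·t($3) + 0.25·t($4) + 0.25·t($5)
t($5) = 1 + 0.1·t($3) + 0.25·t($4) + 0.2·t($5)
Solving: t($3) = 3.4848, t($4) = 3.1529, t($5) = 2.6709.
Expected rounds from $4 to $2: 3.1529.

3.1529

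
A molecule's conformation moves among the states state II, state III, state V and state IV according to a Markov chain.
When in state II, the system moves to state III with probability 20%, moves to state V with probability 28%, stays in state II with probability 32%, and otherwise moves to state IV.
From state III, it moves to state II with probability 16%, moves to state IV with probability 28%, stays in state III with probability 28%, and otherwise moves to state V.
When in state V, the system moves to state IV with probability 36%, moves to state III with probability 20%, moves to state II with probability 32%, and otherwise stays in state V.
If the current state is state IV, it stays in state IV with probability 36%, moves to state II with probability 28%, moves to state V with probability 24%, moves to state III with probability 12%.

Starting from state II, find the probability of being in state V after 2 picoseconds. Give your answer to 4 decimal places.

0.2272

Propagate the distribution vector 2 picoseconds from state II.
After 0 picoseconds: (1.0000, 0.0000, 0.0000, 0.0000)
After 1 picosecond: (0.3200, 0.2000, 0.2800, 0.2000)
After 2 picoseconds: (0.2800, 0.2000, 0.2272, 0.2928)
P(in state V after 2 picoseconds) = 0.2272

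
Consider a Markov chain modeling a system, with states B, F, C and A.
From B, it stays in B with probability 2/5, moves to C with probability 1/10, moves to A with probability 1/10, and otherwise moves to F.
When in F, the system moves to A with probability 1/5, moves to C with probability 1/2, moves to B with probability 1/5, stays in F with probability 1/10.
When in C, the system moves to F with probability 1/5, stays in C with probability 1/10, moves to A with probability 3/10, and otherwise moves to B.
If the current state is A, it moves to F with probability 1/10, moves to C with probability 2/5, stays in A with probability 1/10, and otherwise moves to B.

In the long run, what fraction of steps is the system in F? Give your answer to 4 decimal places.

0.2305

Let the stationary distribution be π with π = πP and π_1 + π_2 + π_3 + π_4 = 1.
π_1 = 0.4·π_1 + 0.2·π_2 + 0.4·π_3 + 0.4·π_4
π_2 = 0.4·π_1 + 0.1·π_2 + 0.2·π_3 + 0.1·π_4
π_3 = 0.1·π_1 + 0.5·π_2 + 0.1·π_3 + 0.4·π_4
Solving with the normalization constraint gives π = (0.3539, 0.2305, 0.2438, 0.1718).
So the stationary probability of F is 0.2305.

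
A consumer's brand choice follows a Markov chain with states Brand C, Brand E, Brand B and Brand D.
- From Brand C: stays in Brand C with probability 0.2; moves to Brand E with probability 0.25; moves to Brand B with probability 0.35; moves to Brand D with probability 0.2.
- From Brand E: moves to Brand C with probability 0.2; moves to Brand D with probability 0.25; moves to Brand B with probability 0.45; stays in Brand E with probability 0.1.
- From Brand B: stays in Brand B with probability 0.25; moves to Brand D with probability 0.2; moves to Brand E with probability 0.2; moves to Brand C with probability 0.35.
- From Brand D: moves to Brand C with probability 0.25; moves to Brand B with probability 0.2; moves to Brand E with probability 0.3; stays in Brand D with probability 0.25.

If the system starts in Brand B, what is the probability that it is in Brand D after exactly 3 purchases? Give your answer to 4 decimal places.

Propagate the distribution vector 3 purchases from Brand B.
After 0 purchases: (0.0000, 0.0000, 1.0000, 0.0000)
After 1 purchase: (0.3500, 0.2000, 0.2500, 0.2000)
After 2 purchases: (0.2475, 0.2175, 0.3150, 0.2200)
After 3 purchases: (0.2583, 0.2126, 0.3073, 0.2219)
P(in Brand D after 3 purchases) = 0.2219

0.2219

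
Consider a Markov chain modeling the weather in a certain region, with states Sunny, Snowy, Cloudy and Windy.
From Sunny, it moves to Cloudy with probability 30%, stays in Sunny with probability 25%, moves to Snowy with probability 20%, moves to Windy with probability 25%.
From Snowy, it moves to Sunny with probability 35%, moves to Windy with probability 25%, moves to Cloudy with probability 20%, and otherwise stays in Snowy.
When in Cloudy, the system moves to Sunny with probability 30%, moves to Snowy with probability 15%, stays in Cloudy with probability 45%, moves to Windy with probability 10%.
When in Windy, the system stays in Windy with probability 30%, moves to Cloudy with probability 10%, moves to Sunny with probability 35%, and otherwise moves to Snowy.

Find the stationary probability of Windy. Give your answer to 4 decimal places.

Let the stationary distribution be π with π = πP and π_1 + π_2 + π_3 + π_4 = 1.
π_1 = 0.25·π_1 + 0.35·π_2 + 0.3·π_3 + 0.35·π_4
π_2 = 0.2·π_1 + 0.2·π_2 + 0.15·π_3 + 0.25·π_4
π_3 = 0.3·π_1 + 0.2·π_2 + 0.45·π_3 + 0.1·π_4
Solving with the normalization constraint gives π = (0.3055, 0.1971, 0.2782, 0.2192).
So the stationary probability of Windy is 0.2192.

0.2192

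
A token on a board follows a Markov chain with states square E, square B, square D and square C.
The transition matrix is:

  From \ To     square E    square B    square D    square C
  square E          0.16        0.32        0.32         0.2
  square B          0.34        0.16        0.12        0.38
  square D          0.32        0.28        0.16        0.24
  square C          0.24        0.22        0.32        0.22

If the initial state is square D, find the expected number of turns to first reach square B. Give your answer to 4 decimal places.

Let t(s) be the expected number of turns to first reach square B from state s, with t(square B) = 0. Conditioning on the first turn:
t(square E) = 1 + 0.16·t(square E) + 0.32·t(square D) + 0.2·t(square C)
t(square D) = 1 + 0.32·t(square E) + 0.16·t(square D) + 0.24·t(square C)
t(square C) = 1 + 0.24·t(square E) + 0.32·t(square D) + 0.22·t(square C)
Solving: t(square E) = 3.4791, t(square D) = 3.6113, t(square C) = 3.8341.
Expected turns from square D to square B: 3.6113.

3.6113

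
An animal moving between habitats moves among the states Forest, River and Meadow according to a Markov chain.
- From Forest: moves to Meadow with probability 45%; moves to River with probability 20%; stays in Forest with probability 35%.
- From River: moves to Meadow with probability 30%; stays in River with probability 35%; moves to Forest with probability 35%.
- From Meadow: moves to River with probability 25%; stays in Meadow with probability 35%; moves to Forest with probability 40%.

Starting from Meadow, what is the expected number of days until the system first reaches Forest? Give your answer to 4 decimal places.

Let t(s) be the expected number of days to first reach Forest from state s, with t(Forest) = 0. Conditioning on the first day:
t(River) = 1 + 0.35·t(River) + 0.3·t(Meadow)
t(Meadow) = 1 + 0.25·t(River) + 0.35·t(Meadow)
Solving: t(River) = 2.7338, t(Meadow) = 2.5899.
Expected days from Meadow to Forest: 2.5899.

2.5899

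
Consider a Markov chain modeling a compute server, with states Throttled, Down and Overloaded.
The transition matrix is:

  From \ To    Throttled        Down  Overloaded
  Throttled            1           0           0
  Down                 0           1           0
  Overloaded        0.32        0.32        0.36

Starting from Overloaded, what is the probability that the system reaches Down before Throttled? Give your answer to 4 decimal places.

0.5000

Let h(s) be the probability of absorption at Down starting from transient state s. Then h(Down) = 1 and h(Throttled) = 0. By first-step analysis:
h(Overloaded) = 0.32·0 + 0.32·1 + 0.36·h(Overloaded)
Solving: h(Overloaded) = 0.5000.
Starting from Overloaded, the probability is 0.5000.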